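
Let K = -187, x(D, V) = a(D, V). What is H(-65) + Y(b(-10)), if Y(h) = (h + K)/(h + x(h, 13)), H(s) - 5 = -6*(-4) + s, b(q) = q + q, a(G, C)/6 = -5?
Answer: -1593/50 ≈ -31.860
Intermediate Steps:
a(G, C) = -30 (a(G, C) = 6*(-5) = -30)
x(D, V) = -30
b(q) = 2*q
H(s) = 29 + s (H(s) = 5 + (-6*(-4) + s) = 5 + (24 + s) = 29 + s)
Y(h) = (-187 + h)/(-30 + h) (Y(h) = (h - 187)/(h - 30) = (-187 + h)/(-30 + h))
H(-65) + Y(b(-10)) = (29 - 65) + (-187 + 2*(-10))/(-30 + 2*(-10)) = -36 + (-187 - 20)/(-30 - 20) = -36 - 207/(-50) = -36 - 1/50*(-207) = -36 + 207/50 = -1593/50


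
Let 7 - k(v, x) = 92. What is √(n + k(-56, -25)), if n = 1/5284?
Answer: I*√593312619/2642 ≈ 9.2195*I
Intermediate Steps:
n = 1/5284 ≈ 0.00018925
k(v, x) = -85 (k(v, x) = 7 - 1*92 = 7 - 92 = -85)
√(n + k(-56, -25)) = √(1/5284 - 85) = √(-449139/5284) = I*√593312619/2642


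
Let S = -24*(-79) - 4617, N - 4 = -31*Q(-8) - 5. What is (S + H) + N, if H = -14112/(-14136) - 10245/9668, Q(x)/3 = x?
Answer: -11263975577/5694452 ≈ -1978.1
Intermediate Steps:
Q(x) = 3*x
N = 743 (N = 4 + (-93*(-8) - 5) = 4 + (-31*(-24) - 5) = 4 + (744 - 5) = 4 + 739 = 743)
S = -2721 (S = 1896 - 4617 = -2721)
H = -349521/5694452 (H = -14112*(-1/14136) - 10245*1/9668 = 588/589 - 10245/9668 = -349521/5694452 ≈ -0.061379)
(S + H) + N = (-2721 - 349521/5694452) + 743 = -15494953413/5694452 + 743 = -11263975577/5694452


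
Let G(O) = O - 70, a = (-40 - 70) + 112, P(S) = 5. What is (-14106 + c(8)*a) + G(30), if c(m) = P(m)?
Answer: -14136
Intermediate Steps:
a = 2 (a = -110 + 112 = 2)
c(m) = 5
G(O) = -70 + O
(-14106 + c(8)*a) + G(30) = (-14106 + 5*2) + (-70 + 30) = (-14106 + 10) - 40 = -14096 - 40 = -14136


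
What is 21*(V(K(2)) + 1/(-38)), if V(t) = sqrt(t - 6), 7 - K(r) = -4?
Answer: -21/38 + 21*sqrt(5) ≈ 46.405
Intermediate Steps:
K(r) = 11 (K(r) = 7 - 1*(-4) = 7 + 4 = 11)
V(t) = sqrt(-6 + t)
21*(V(K(2)) + 1/(-38)) = 21*(sqrt(-6 + 11) + 1/(-38)) = 21*(sqrt(5) - 1/38) = 21*(-1/38 + sqrt(5)) = -21/38 + 21*sqrt(5)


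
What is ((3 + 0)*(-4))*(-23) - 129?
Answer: 147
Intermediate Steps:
((3 + 0)*(-4))*(-23) - 129 = (3*(-4))*(-23) - 129 = -12*(-23) - 129 = 276 - 129 = 147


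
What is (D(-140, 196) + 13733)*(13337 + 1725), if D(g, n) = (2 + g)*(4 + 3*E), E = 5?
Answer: 167353882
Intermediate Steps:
D(g, n) = 38 + 19*g (D(g, n) = (2 + g)*(4 + 3*5) = (2 + g)*(4 + 15) = (2 + g)*19 = 38 + 19*g)
(D(-140, 196) + 13733)*(13337 + 1725) = ((38 + 19*(-140)) + 13733)*(13337 + 1725) = ((38 - 2660) + 13733)*15062 = (-2622 + 13733)*15062 = 11111*15062 = 167353882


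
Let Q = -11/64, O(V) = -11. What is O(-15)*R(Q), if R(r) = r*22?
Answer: 1331/32 ≈ 41.594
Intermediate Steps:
Q = -11/64 (Q = -11*1/64 = -11/64 ≈ -0.17188)
R(r) = 22*r
O(-15)*R(Q) = -242*(-11)/64 = -11*(-121/32) = 1331/32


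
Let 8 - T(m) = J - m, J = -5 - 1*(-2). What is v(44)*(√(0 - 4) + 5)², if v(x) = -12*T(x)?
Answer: -13860 - 13200*I ≈ -13860.0 - 13200.0*I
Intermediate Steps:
J = -3 (J = -5 + 2 = -3)
T(m) = 11 + m (T(m) = 8 - (-3 - m) = 8 + (3 + m) = 11 + m)
v(x) = -132 - 12*x (v(x) = -12*(11 + x) = -132 - 12*x)
v(44)*(√(0 - 4) + 5)² = (-132 - 12*44)*(√(0 - 4) + 5)² = (-132 - 528)*(√(-4) + 5)² = -660*(2*I + 5)² = -660*(5 + 2*I)²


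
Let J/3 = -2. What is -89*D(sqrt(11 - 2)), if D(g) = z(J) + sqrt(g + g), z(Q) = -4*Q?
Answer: -2136 - 89*sqrt(6) ≈ -2354.0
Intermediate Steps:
J = -6 (J = 3*(-2) = -6)
D(g) = 24 + sqrt(2)*sqrt(g) (D(g) = -4*(-6) + sqrt(g + g) = 24 + sqrt(2*g) = 24 + sqrt(2)*sqrt(g))
-89*D(sqrt(11 - 2)) = -89*(24 + sqrt(2)*sqrt(sqrt(11 - 2))) = -89*(24 + sqrt(2)*sqrt(sqrt(9))) = -89*(24 + sqrt(2)*sqrt(3)) = -89*(24 + sqrt(6)) = -2136 - 89*sqrt(6)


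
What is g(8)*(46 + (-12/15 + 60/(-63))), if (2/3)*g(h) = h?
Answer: 18584/35 ≈ 530.97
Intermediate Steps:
g(h) = 3*h/2
g(8)*(46 + (-12/15 + 60/(-63))) = ((3/2)*8)*(46 + (-12/15 + 60/(-63))) = 12*(46 + (-12*1/15 + 60*(-1/63))) = 12*(46 + (-⅘ - 20/21)) = 12*(46 - 184/105) = 12*(4646/105) = 18584/35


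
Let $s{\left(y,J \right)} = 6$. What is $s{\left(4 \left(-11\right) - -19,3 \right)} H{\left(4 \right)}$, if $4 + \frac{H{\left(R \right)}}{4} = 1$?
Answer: $-72$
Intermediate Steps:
$H{\left(R \right)} = -12$ ($H{\left(R \right)} = -16 + 4 \cdot 1 = -16 + 4 = -12$)
$s{\left(4 \left(-11\right) - -19,3 \right)} H{\left(4 \right)} = 6 \left(-12\right) = -72$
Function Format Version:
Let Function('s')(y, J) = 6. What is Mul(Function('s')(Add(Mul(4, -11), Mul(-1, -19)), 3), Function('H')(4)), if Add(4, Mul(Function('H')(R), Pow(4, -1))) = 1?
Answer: -72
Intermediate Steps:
Function('H')(R) = -12 (Function('H')(R) = Add(-16, Mul(4, 1)) = Add(-16, 4) = -12)
Mul(Function('s')(Add(Mul(4, -11), Mul(-1, -19)), 3), Function('H')(4)) = Mul(6, -12) = -72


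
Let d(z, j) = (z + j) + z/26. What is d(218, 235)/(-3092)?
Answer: -2999/20098 ≈ -0.14922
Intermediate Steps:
d(z, j) = j + 27*z/26 (d(z, j) = (j + z) + z*(1/26) = (j + z) + z/26 = j + 27*z/26)
d(218, 235)/(-3092) = (235 + (27/26)*218)/(-3092) = (235 + 2943/13)*(-1/3092) = (5998/13)*(-1/3092) = -2999/20098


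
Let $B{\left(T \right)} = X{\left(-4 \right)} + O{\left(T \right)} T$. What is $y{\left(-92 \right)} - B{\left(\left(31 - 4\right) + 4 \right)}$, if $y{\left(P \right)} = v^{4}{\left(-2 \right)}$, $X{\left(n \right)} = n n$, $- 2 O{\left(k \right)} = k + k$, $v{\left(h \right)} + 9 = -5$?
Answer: $39361$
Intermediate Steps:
$v{\left(h \right)} = -14$ ($v{\left(h \right)} = -9 - 5 = -14$)
$O{\left(k \right)} = - k$ ($O{\left(k \right)} = - \frac{k + k}{2} = - \frac{2 k}{2} = - k$)
$X{\left(n \right)} = n^{2}$
$y{\left(P \right)} = 38416$ ($y{\left(P \right)} = \left(-14\right)^{4} = 38416$)
$B{\left(T \right)} = 16 - T^{2}$ ($B{\left(T \right)} = \left(-4\right)^{2} + - T T = 16 - T^{2}$)
$y{\left(-92 \right)} - B{\left(\left(31 - 4\right) + 4 \right)} = 38416 - \left(16 - \left(\left(31 - 4\right) + 4\right)^{2}\right) = 38416 - \left(16 - \left(27 + 4\right)^{2}\right) = 38416 - \left(16 - 31^{2}\right) = 38416 - \left(16 - 961\right) = 38416 - -945 = 38416 + 945 = 39361$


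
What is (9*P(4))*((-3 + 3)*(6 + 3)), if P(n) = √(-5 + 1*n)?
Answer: 0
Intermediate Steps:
P(n) = √(-5 + n)
(9*P(4))*((-3 + 3)*(6 + 3)) = (9*√(-5 + 4))*((-3 + 3)*(6 + 3)) = (9*√(-1))*(0*9) = (9*I)*0 = 0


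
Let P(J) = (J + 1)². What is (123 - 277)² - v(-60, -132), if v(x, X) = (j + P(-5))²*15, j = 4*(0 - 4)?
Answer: 23716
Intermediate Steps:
P(J) = (1 + J)²
j = -16 (j = 4*(-4) = -16)
v(x, X) = 0 (v(x, X) = (-16 + (1 - 5)²)²*15 = (-16 + (-4)²)²*15 = (-16 + 16)²*15 = 0²*15 = 0*15 = 0)
(123 - 277)² - v(-60, -132) = (123 - 277)² - 1*0 = (-154)² + 0 = 23716 + 0 = 23716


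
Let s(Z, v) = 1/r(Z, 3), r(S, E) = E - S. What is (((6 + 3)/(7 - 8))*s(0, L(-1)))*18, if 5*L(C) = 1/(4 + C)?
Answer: -54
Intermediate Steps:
L(C) = 1/(5*(4 + C))
s(Z, v) = 1/(3 - Z)
(((6 + 3)/(7 - 8))*s(0, L(-1)))*18 = (((6 + 3)/(7 - 8))*(-1/(-3 + 0)))*18 = ((9/(-1))*(-1/(-3)))*18 = ((9*(-1))*(-1*(-⅓)))*18 = -9*⅓*18 = -3*18 = -54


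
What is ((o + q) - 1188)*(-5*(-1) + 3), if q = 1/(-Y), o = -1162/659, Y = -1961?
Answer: -12300233880/1292299 ≈ -9518.1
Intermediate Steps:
o = -1162/659 (o = -1162*1/659 = -1162/659 ≈ -1.7633)
q = 1/1961 (q = 1/(-1*(-1961)) = 1/1961 ≈ 0.00050994)
((o + q) - 1188)*(-5*(-1) + 3) = ((-1162/659 + 1/1961) - 1188)*(-5*(-1) + 3) = (-2278023/1292299 - 1188)*(5 + 3) = -1537529235/1292299*8 = -12300233880/1292299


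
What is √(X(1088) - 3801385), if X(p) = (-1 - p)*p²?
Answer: I*√1292898601 ≈ 35957.0*I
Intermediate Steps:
X(p) = p²*(-1 - p)
√(X(1088) - 3801385) = √(1088²*(-1 - 1*1088) - 3801385) = √(1183744*(-1 - 1088) - 3801385) = √(1183744*(-1089) - 3801385) = √(-1289097216 - 3801385) = √(-1292898601) = I*√1292898601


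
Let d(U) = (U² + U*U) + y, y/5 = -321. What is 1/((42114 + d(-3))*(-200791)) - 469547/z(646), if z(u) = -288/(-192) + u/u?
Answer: -7641836909667563/40687284285 ≈ -1.8782e+5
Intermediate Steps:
y = -1605 (y = 5*(-321) = -1605)
z(u) = 5/2 (z(u) = -288*(-1/192) + 1 = 3/2 + 1 = 5/2)
d(U) = -1605 + 2*U² (d(U) = (U² + U*U) - 1605 = (U² + U²) - 1605 = 2*U² - 1605 = -1605 + 2*U²)
1/((42114 + d(-3))*(-200791)) - 469547/z(646) = 1/((42114 + (-1605 + 2*(-3)²))*(-200791)) - 469547/5/2 = -1/200791/(42114 + (-1605 + 2*9)) - 469547*⅖ = -1/200791/(42114 + (-1605 + 18)) - 939094/5 = -1/200791/(42114 - 1587) - 939094/5 = -1/200791/40527 - 939094/5 = (1/40527)*(-1/200791) - 939094/5 = -1/8137456857 - 939094/5 = -7641836909667563/40687284285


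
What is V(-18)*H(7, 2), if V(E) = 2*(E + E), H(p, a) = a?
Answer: -144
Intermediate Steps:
V(E) = 4*E (V(E) = 2*(2*E) = 4*E)
V(-18)*H(7, 2) = (4*(-18))*2 = -72*2 = -144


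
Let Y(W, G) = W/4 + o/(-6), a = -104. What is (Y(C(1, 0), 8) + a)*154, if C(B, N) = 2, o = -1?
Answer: -47740/3 ≈ -15913.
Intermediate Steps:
Y(W, G) = 1/6 + W/4 (Y(W, G) = W/4 - 1/(-6) = W*(1/4) - 1*(-1/6) = W/4 + 1/6 = 1/6 + W/4)
(Y(C(1, 0), 8) + a)*154 = ((1/6 + (1/4)*2) - 104)*154 = ((1/6 + 1/2) - 104)*154 = (2/3 - 104)*154 = -310/3*154 = -47740/3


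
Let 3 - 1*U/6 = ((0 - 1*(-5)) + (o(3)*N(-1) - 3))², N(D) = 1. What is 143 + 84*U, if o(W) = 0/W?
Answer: -361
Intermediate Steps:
o(W) = 0
U = -6 (U = 18 - 6*((0 - 1*(-5)) + (0*1 - 3))² = 18 - 6*((0 + 5) + (0 - 3))² = 18 - 6*(5 - 3)² = 18 - 6*2² = 18 - 6*4 = 18 - 24 = -6)
143 + 84*U = 143 + 84*(-6) = 143 - 504 = -361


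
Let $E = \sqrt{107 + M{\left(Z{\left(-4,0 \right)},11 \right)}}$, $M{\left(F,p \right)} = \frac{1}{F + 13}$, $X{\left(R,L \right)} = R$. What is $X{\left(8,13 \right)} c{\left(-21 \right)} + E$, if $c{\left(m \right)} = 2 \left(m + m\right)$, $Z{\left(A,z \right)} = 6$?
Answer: $-672 + \frac{3 \sqrt{4294}}{19} \approx -661.65$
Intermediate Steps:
$M{\left(F,p \right)} = \frac{1}{13 + F}$
$c{\left(m \right)} = 4 m$ ($c{\left(m \right)} = 2 \cdot 2 m = 4 m$)
$E = \frac{3 \sqrt{4294}}{19}$ ($E = \sqrt{107 + \frac{1}{13 + 6}} = \sqrt{107 + \frac{1}{19}} = \sqrt{\frac{2034}{19}} = \frac{3 \sqrt{4294}}{19} \approx 10.347$)
$X{\left(8,13 \right)} c{\left(-21 \right)} + E = 8 \cdot 4 \left(-21\right) + \frac{3 \sqrt{4294}}{19} = 8 \left(-84\right) + \frac{3 \sqrt{4294}}{19} = -672 + \frac{3 \sqrt{4294}}{19}$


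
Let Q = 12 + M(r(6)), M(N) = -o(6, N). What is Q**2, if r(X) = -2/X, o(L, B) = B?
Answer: 1369/9 ≈ 152.11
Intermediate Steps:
M(N) = -N
Q = 37/3 (Q = 12 - (-2)/6 = 12 - 1*(-1/3) = 12 + 1/3 = 37/3 ≈ 12.333)
Q**2 = (37/3)**2 = 1369/9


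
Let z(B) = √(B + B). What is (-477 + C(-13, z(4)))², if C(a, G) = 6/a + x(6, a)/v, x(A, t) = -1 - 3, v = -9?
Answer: 3114867721/13689 ≈ 2.2755e+5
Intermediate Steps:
x(A, t) = -4
z(B) = √2*√B (z(B) = √(2*B) = √2*√B)
C(a, G) = 4/9 + 6/a (C(a, G) = 6/a - 4/(-9) = 6/a - 4*(-⅑) = 6/a + 4/9 = 4/9 + 6/a)
(-477 + C(-13, z(4)))² = (-477 + (4/9 + 6/(-13)))² = (-477 + (4/9 + 6*(-1/13)))² = (-477 + (4/9 - 6/13))² = (-477 - 2/117)² = (-55811/117)² = 3114867721/13689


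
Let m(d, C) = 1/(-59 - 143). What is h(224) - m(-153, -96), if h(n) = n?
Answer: 45249/202 ≈ 224.00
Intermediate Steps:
m(d, C) = -1/202 (m(d, C) = 1/(-202) = -1/202)
h(224) - m(-153, -96) = 224 - 1*(-1/202) = 224 + 1/202 = 45249/202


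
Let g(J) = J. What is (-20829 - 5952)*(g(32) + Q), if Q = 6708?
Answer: -180503940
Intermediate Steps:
(-20829 - 5952)*(g(32) + Q) = (-20829 - 5952)*(32 + 6708) = -26781*6740 = -180503940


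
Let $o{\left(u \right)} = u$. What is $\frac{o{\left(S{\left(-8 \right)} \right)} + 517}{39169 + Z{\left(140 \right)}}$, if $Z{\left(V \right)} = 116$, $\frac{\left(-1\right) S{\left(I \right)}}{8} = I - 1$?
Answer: $\frac{589}{39285} \approx 0.014993$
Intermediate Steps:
$S{\left(I \right)} = 8 - 8 I$ ($S{\left(I \right)} = - 8 \left(I - 1\right) = - 8 \left(-1 + I\right) = 8 - 8 I$)
$\frac{o{\left(S{\left(-8 \right)} \right)} + 517}{39169 + Z{\left(140 \right)}} = \frac{\left(8 - -64\right) + 517}{39169 + 116} = \frac{\left(8 + 64\right) + 517}{39285} = \left(72 + 517\right) \frac{1}{39285} = 589 \cdot \frac{1}{39285} = \frac{589}{39285}$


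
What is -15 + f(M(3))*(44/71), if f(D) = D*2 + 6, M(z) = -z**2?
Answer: -1593/71 ≈ -22.437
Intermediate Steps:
f(D) = 6 + 2*D (f(D) = 2*D + 6 = 6 + 2*D)
-15 + f(M(3))*(44/71) = -15 + (6 + 2*(-1*3**2))*(44/71) = -15 + (6 + 2*(-1*9))*(44*(1/71)) = -15 + (6 + 2*(-9))*(44/71) = -15 + (6 - 18)*(44/71) = -15 - 12*44/71 = -15 - 528/71 = -1593/71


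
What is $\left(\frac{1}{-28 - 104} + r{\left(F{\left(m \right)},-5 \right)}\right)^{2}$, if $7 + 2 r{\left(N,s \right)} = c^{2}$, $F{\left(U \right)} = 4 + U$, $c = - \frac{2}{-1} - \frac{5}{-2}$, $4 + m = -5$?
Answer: $\frac{3052009}{69696} \approx 43.79$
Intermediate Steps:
$m = -9$ ($m = -4 - 5 = -9$)
$c = \frac{9}{2}$ ($c = \left(-2\right) \left(-1\right) - - \frac{5}{2} = 2 + \frac{5}{2} = \frac{9}{2} \approx 4.5$)
$r{\left(N,s \right)} = \frac{53}{8}$ ($r{\left(N,s \right)} = - \frac{7}{2} + \frac{\left(\frac{9}{2}\right)^{2}}{2} = - \frac{7}{2} + \frac{1}{2} \cdot \frac{81}{4} = - \frac{7}{2} + \frac{81}{8} = \frac{53}{8}$)
$\left(\frac{1}{-28 - 104} + r{\left(F{\left(m \right)},-5 \right)}\right)^{2} = \left(\frac{1}{-28 - 104} + \frac{53}{8}\right)^{2} = \left(\frac{1}{-132} + \frac{53}{8}\right)^{2} = \left(- \frac{1}{132} + \frac{53}{8}\right)^{2} = \left(\frac{1747}{264}\right)^{2} = \frac{3052009}{69696}$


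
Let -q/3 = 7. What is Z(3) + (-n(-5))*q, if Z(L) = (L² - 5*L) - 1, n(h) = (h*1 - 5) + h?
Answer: -322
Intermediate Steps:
n(h) = -5 + 2*h (n(h) = (h - 5) + h = (-5 + h) + h = -5 + 2*h)
q = -21 (q = -3*7 = -21)
Z(L) = -1 + L² - 5*L
Z(3) + (-n(-5))*q = (-1 + 3² - 5*3) - (-5 + 2*(-5))*(-21) = (-1 + 9 - 15) - (-5 - 10)*(-21) = -7 - 1*(-15)*(-21) = -7 + 15*(-21) = -7 - 315 = -322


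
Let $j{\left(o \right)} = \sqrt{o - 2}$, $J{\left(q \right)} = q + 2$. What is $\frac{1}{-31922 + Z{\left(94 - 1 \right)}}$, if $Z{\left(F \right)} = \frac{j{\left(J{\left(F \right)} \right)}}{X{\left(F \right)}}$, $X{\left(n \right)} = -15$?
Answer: $- \frac{2394150}{76426056269} + \frac{5 \sqrt{93}}{76426056269} \approx -3.1326 \cdot 10^{-5}$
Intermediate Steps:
$J{\left(q \right)} = 2 + q$
$j{\left(o \right)} = \sqrt{-2 + o}$
$Z{\left(F \right)} = - \frac{\sqrt{F}}{15}$ ($Z{\left(F \right)} = \frac{\sqrt{-2 + \left(2 + F\right)}}{-15} = \sqrt{F} \left(- \frac{1}{15}\right) = - \frac{\sqrt{F}}{15}$)
$\frac{1}{-31922 + Z{\left(94 - 1 \right)}} = \frac{1}{-31922 - \frac{\sqrt{94 - 1}}{15}} = \frac{1}{-31922 - \frac{\sqrt{93}}{15}}$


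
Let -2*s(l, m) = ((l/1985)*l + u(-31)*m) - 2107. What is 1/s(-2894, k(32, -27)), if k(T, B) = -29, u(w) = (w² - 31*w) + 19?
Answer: 1985/53770412 ≈ 3.6916e-5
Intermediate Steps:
u(w) = 19 + w² - 31*w
s(l, m) = 2107/2 - 1941*m/2 - l²/3970 (s(l, m) = -(((l/1985)*l + (19 + (-31)² - 31*(-31))*m) - 2107)/2 = -(((l*(1/1985))*l + (19 + 961 + 961)*m) - 2107)/2 = -(((l/1985)*l + 1941*m) - 2107)/2 = -((l²/1985 + 1941*m) - 2107)/2 = -((1941*m + l²/1985) - 2107)/2 = -(-2107 + 1941*m + l²/1985)/2 = 2107/2 - 1941*m/2 - l²/3970)
1/s(-2894, k(32, -27)) = 1/(2107/2 - 1941/2*(-29) - 1/3970*(-2894)²) = 1/(2107/2 + 56289/2 - 1/3970*8375236) = 1/(2107/2 + 56289/2 - 4187618/1985) = 1/(53770412/1985) = 1985/53770412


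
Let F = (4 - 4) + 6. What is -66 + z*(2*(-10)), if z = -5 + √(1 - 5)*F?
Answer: 34 - 240*I ≈ 34.0 - 240.0*I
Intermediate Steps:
F = 6 (F = 0 + 6 = 6)
z = -5 + 12*I (z = -5 + √(1 - 5)*6 = -5 + √(-4)*6 = -5 + (2*I)*6 = -5 + 12*I ≈ -5.0 + 12.0*I)
-66 + z*(2*(-10)) = -66 + (-5 + 12*I)*(2*(-10)) = -66 + (-5 + 12*I)*(-20) = -66 + (100 - 240*I) = 34 - 240*I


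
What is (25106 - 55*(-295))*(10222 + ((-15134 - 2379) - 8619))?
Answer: -657576210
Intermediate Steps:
(25106 - 55*(-295))*(10222 + ((-15134 - 2379) - 8619)) = (25106 + 16225)*(10222 + (-17513 - 8619)) = 41331*(10222 - 26132) = 41331*(-15910) = -657576210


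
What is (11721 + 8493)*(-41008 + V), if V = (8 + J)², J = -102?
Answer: -650324808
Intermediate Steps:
V = 8836 (V = (8 - 102)² = (-94)² = 8836)
(11721 + 8493)*(-41008 + V) = (11721 + 8493)*(-41008 + 8836) = 20214*(-32172) = -650324808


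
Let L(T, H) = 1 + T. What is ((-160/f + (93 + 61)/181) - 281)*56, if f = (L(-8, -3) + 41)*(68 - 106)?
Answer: -916782776/58463 ≈ -15681.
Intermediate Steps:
f = -1292 (f = ((1 - 8) + 41)*(68 - 106) = (-7 + 41)*(-38) = 34*(-38) = -1292)
((-160/f + (93 + 61)/181) - 281)*56 = ((-160/(-1292) + (93 + 61)/181) - 281)*56 = ((-160*(-1/1292) + 154*(1/181)) - 281)*56 = ((40/323 + 154/181) - 281)*56 = (56982/58463 - 281)*56 = -16371121/58463*56 = -916782776/58463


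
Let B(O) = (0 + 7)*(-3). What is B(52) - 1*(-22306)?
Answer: 22285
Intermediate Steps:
B(O) = -21 (B(O) = 7*(-3) = -21)
B(52) - 1*(-22306) = -21 - 1*(-22306) = -21 + 22306 = 22285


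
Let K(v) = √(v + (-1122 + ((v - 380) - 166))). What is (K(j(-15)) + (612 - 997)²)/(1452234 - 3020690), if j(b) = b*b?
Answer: -148225/1568456 - I*√1218/1568456 ≈ -0.094504 - 2.2251e-5*I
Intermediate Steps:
j(b) = b²
K(v) = √(-1668 + 2*v) (K(v) = √(v + (-1122 + ((-380 + v) - 166))) = √(v + (-1122 + (-546 + v))) = √(v + (-1668 + v)) = √(-1668 + 2*v))
(K(j(-15)) + (612 - 997)²)/(1452234 - 3020690) = (√(-1668 + 2*(-15)²) + (612 - 997)²)/(1452234 - 3020690) = (√(-1668 + 2*225) + (-385)²)/(-1568456) = (√(-1668 + 450) + 148225)*(-1/1568456) = (√(-1218) + 148225)*(-1/1568456) = (I*√1218 + 148225)*(-1/1568456) = (148225 + I*√1218)*(-1/1568456) = -148225/1568456 - I*√1218/1568456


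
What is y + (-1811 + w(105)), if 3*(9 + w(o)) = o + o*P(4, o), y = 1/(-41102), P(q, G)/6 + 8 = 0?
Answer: -142418431/41102 ≈ -3465.0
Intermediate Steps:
P(q, G) = -48 (P(q, G) = -48 + 6*0 = -48 + 0 = -48)
y = -1/41102 ≈ -2.4330e-5
w(o) = -9 - 47*o/3 (w(o) = -9 + (o + o*(-48))/3 = -9 + (o - 48*o)/3 = -9 + (-47*o)/3 = -9 - 47*o/3)
y + (-1811 + w(105)) = -1/41102 + (-1811 + (-9 - 47/3*105)) = -1/41102 + (-1811 + (-9 - 1645)) = -1/41102 + (-1811 - 1654) = -1/41102 - 3465 = -142418431/41102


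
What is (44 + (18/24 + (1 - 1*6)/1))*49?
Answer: 7791/4 ≈ 1947.8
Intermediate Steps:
(44 + (18/24 + (1 - 1*6)/1))*49 = (44 + (18*(1/24) + (1 - 6)*1))*49 = (44 + (¾ - 5*1))*49 = (44 + (¾ - 5))*49 = (44 - 17/4)*49 = (159/4)*49 = 7791/4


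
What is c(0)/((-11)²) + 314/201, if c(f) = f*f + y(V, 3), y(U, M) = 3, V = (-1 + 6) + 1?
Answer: 38597/24321 ≈ 1.5870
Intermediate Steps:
V = 6 (V = 5 + 1 = 6)
c(f) = 3 + f² (c(f) = f*f + 3 = f² + 3 = 3 + f²)
c(0)/((-11)²) + 314/201 = (3 + 0²)/((-11)²) + 314/201 = (3 + 0)/121 + 314*(1/201) = 3*(1/121) + 314/201 = 3/121 + 314/201 = 38597/24321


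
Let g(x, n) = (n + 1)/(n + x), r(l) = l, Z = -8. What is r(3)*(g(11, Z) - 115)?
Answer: -352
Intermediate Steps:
g(x, n) = (1 + n)/(n + x)
r(3)*(g(11, Z) - 115) = 3*((1 - 8)/(-8 + 11) - 115) = 3*(-7/3 - 115) = 3*(-352/3) = -352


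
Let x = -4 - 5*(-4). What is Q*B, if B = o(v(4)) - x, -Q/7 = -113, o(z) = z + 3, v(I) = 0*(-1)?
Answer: -10283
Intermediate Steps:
v(I) = 0
o(z) = 3 + z
x = 16 (x = -4 + 20 = 16)
Q = 791 (Q = -7*(-113) = 791)
B = -13 (B = (3 + 0) - 1*16 = 3 - 16 = -13)
Q*B = 791*(-13) = -10283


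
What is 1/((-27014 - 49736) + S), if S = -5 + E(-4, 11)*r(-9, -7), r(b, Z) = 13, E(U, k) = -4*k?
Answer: -1/77327 ≈ -1.2932e-5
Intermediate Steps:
S = -577 (S = -5 - 4*11*13 = -5 - 44*13 = -5 - 572 = -577)
1/((-27014 - 49736) + S) = 1/((-27014 - 49736) - 577) = 1/(-76750 - 577) = 1/(-77327) = -1/77327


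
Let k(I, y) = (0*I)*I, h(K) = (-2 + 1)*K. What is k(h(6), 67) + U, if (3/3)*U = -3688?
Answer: -3688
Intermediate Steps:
U = -3688
h(K) = -K
k(I, y) = 0 (k(I, y) = 0*I = 0)
k(h(6), 67) + U = 0 - 3688 = -3688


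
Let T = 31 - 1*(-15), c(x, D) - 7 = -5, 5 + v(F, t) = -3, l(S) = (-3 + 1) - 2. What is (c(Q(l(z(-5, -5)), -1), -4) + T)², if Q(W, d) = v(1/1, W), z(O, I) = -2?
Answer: 2304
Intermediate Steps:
l(S) = -4 (l(S) = -2 - 2 = -4)
v(F, t) = -8 (v(F, t) = -5 - 3 = -8)
Q(W, d) = -8
c(x, D) = 2 (c(x, D) = 7 - 5 = 2)
T = 46 (T = 31 + 15 = 46)
(c(Q(l(z(-5, -5)), -1), -4) + T)² = (2 + 46)² = 48² = 2304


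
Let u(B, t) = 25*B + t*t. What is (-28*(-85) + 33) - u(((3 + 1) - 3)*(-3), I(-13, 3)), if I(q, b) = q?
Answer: 2319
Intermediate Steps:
u(B, t) = t**2 + 25*B (u(B, t) = 25*B + t**2 = t**2 + 25*B)
(-28*(-85) + 33) - u(((3 + 1) - 3)*(-3), I(-13, 3)) = (-28*(-85) + 33) - ((-13)**2 + 25*(((3 + 1) - 3)*(-3))) = (2380 + 33) - (169 + 25*((4 - 3)*(-3))) = 2413 - (169 + 25*(1*(-3))) = 2413 - (169 + 25*(-3)) = 2413 - (169 - 75) = 2413 - 1*94 = 2413 - 94 = 2319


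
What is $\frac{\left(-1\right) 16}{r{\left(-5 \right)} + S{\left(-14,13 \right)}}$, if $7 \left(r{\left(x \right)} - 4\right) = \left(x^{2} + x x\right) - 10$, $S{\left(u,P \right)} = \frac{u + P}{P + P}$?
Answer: $- \frac{2912}{1761} \approx -1.6536$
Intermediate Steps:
$S{\left(u,P \right)} = \frac{P + u}{2 P}$
$r{\left(x \right)} = \frac{18}{7} + \frac{2 x^{2}}{7}$ ($r{\left(x \right)} = 4 + \frac{\left(x^{2} + x x\right) - 10}{7} = 4 + \frac{\left(x^{2} + x^{2}\right) - 10}{7} = 4 + \frac{2 x^{2} - 10}{7} = 4 + \frac{-10 + 2 x^{2}}{7} = 4 + \left(- \frac{10}{7} + \frac{2 x^{2}}{7}\right) = \frac{18}{7} + \frac{2 x^{2}}{7}$)
$\frac{\left(-1\right) 16}{r{\left(-5 \right)} + S{\left(-14,13 \right)}} = \frac{\left(-1\right) 16}{\left(\frac{18}{7} + \frac{2 \left(-5\right)^{2}}{7}\right) + \frac{13 - 14}{2 \cdot 13}} = \frac{1}{\left(\frac{18}{7} + \frac{2}{7} \cdot 25\right) + \frac{1}{2} \cdot \frac{1}{13} \left(-1\right)} \left(-16\right) = \frac{1}{\left(\frac{18}{7} + \frac{50}{7}\right) - \frac{1}{26}} \left(-16\right) = \frac{1}{\frac{68}{7} - \frac{1}{26}} \left(-16\right) = \frac{1}{\frac{1761}{182}} \left(-16\right) = \frac{182}{1761} \left(-16\right) = - \frac{2912}{1761}$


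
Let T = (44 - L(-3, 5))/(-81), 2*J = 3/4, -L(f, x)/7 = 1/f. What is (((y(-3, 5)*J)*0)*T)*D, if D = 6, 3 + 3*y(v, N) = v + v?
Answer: 0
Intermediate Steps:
L(f, x) = -7/f
y(v, N) = -1 + 2*v/3 (y(v, N) = -1 + (v + v)/3 = -1 + (2*v)/3 = -1 + 2*v/3)
J = 3/8 (J = (3/4)/2 = (3*(¼))/2 = (½)*(¾) = 3/8 ≈ 0.37500)
T = -125/243 (T = (44 - (-7)/(-3))/(-81) = (44 - (-7)*(-1)/3)*(-1/81) = (44 - 1*7/3)*(-1/81) = (44 - 7/3)*(-1/81) = (125/3)*(-1/81) = -125/243 ≈ -0.51440)
(((y(-3, 5)*J)*0)*T)*D = ((((-1 + (⅔)*(-3))*(3/8))*0)*(-125/243))*6 = ((((-1 - 2)*(3/8))*0)*(-125/243))*6 = ((-3*3/8*0)*(-125/243))*6 = (-9/8*0*(-125/243))*6 = (0*(-125/243))*6 = 0*6 = 0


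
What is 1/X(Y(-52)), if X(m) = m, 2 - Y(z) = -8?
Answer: ⅒ ≈ 0.10000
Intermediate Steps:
Y(z) = 10 (Y(z) = 2 - 1*(-8) = 2 + 8 = 10)
1/X(Y(-52)) = 1/10 = ⅒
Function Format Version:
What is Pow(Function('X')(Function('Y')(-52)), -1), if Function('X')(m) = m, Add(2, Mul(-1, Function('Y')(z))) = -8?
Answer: Rational(1, 10) ≈ 0.10000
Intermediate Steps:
Function('Y')(z) = 10 (Function('Y')(z) = Add(2, Mul(-1, -8)) = Add(2, 8) = 10)
Pow(Function('X')(Function('Y')(-52)), -1) = Pow(10, -1) = Rational(1, 10)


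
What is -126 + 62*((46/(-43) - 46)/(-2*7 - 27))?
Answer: -96650/1763 ≈ -54.821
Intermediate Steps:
-126 + 62*((46/(-43) - 46)/(-2*7 - 27)) = -126 + 62*((46*(-1/43) - 46)/(-14 - 27)) = -126 + 62*((-46/43 - 46)/(-41)) = -126 + 62*(-2024/43*(-1/41)) = -126 + 62*(2024/1763) = -126 + 125488/1763 = -96650/1763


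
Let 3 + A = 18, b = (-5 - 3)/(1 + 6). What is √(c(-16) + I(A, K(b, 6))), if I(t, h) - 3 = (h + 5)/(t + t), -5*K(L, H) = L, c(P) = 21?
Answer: √118454/70 ≈ 4.9167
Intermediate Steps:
b = -8/7 ≈ -1.1429
K(L, H) = -L/5
A = 15 (A = -3 + 18 = 15)
I(t, h) = 3 + (5 + h)/(2*t) (I(t, h) = 3 + (h + 5)/(t + t) = 3 + (5 + h)/((2*t)) = 3 + (5 + h)*(1/(2*t)) = 3 + (5 + h)/(2*t))
√(c(-16) + I(A, K(b, 6))) = √(21 + (½)*(5 - ⅕*(-8/7) + 6*15)/15) = √(21 + (½)*(1/15)*(5 + 8/35 + 90)) = √(21 + (½)*(1/15)*(3333/35)) = √(21 + 1111/350) = √(8461/350) = √118454/70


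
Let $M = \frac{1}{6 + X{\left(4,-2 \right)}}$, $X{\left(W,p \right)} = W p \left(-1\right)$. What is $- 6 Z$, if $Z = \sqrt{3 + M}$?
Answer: $- \frac{3 \sqrt{602}}{7} \approx -10.515$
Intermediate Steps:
$X{\left(W,p \right)} = - W p$
$M = \frac{1}{14}$ ($M = \frac{1}{6 - 4 \left(-2\right)} = \frac{1}{6 + 8} = \frac{1}{14} \approx 0.071429$)
$Z = \frac{\sqrt{602}}{14}$ ($Z = \sqrt{3 + \frac{1}{14}} = \sqrt{\frac{43}{14}} = \frac{\sqrt{602}}{14} \approx 1.7525$)
$- 6 Z = - 6 \frac{\sqrt{602}}{14} = - \frac{3 \sqrt{602}}{7}$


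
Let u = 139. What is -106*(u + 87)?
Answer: -23956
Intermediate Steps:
-106*(u + 87) = -106*(139 + 87) = -106*226 = -23956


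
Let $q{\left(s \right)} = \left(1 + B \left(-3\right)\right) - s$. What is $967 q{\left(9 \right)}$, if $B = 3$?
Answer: $-16439$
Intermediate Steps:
$q{\left(s \right)} = -8 - s$ ($q{\left(s \right)} = \left(1 + 3 \left(-3\right)\right) - s = \left(1 - 9\right) - s = -8 - s$)
$967 q{\left(9 \right)} = 967 \left(-8 - 9\right) = 967 \left(-17\right) = -16439$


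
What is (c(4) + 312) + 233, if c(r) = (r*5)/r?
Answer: 550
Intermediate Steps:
c(r) = 5 (c(r) = (5*r)/r = 5)
(c(4) + 312) + 233 = (5 + 312) + 233 = 317 + 233 = 550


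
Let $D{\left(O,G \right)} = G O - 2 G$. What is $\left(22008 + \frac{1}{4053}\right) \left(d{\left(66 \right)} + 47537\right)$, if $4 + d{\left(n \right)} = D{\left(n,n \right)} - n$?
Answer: $\frac{4610755786675}{4053} \approx 1.1376 \cdot 10^{9}$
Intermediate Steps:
$D{\left(O,G \right)} = - 2 G + G O$
$d{\left(n \right)} = -4 - n + n \left(-2 + n\right)$ ($d{\left(n \right)} = -4 + \left(n \left(-2 + n\right) - n\right) = -4 + \left(- n + n \left(-2 + n\right)\right) = -4 - n + n \left(-2 + n\right)$)
$\left(22008 + \frac{1}{4053}\right) \left(d{\left(66 \right)} + 47537\right) = \left(22008 + \frac{1}{4053}\right) \left(\left(-4 - 66 + 66 \left(-2 + 66\right)\right) + 47537\right) = \left(22008 + \frac{1}{4053}\right) \left(\left(-4 - 66 + 66 \cdot 64\right) + 47537\right) = \frac{89198425 \left(\left(-4 - 66 + 4224\right) + 47537\right)}{4053} = \frac{89198425 \left(4154 + 47537\right)}{4053} = \frac{89198425}{4053} \cdot 51691 = \frac{4610755786675}{4053}$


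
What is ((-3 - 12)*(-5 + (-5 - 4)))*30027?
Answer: 6305670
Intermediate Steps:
((-3 - 12)*(-5 + (-5 - 4)))*30027 = -15*(-5 - 9)*30027 = -15*(-14)*30027 = 210*30027 = 6305670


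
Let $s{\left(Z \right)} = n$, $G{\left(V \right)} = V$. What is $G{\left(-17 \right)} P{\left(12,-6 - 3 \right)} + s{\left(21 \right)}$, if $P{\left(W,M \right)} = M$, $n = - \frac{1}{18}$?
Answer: $\frac{2753}{18} \approx 152.94$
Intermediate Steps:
$n = - \frac{1}{18}$ ($n = \left(-1\right) \frac{1}{18} = - \frac{1}{18} \approx -0.055556$)
$s{\left(Z \right)} = - \frac{1}{18}$
$G{\left(-17 \right)} P{\left(12,-6 - 3 \right)} + s{\left(21 \right)} = - 17 \left(-6 - 3\right) - \frac{1}{18} = \left(-17\right) \left(-9\right) - \frac{1}{18} = 153 - \frac{1}{18} = \frac{2753}{18}$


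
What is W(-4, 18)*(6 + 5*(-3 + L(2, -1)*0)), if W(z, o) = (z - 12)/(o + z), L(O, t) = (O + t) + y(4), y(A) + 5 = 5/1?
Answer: 72/7 ≈ 10.286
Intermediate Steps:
y(A) = 0 (y(A) = -5 + 5/1 = -5 + 5*1 = -5 + 5 = 0)
L(O, t) = O + t (L(O, t) = (O + t) + 0 = O + t)
W(z, o) = (-12 + z)/(o + z)
W(-4, 18)*(6 + 5*(-3 + L(2, -1)*0)) = ((-12 - 4)/(18 - 4))*(6 + 5*(-3 + (2 - 1)*0)) = (-16/14)*(6 + 5*(-3 + 1*0)) = ((1/14)*(-16))*(6 + 5*(-3 + 0)) = -8*(6 + 5*(-3))/7 = -8*(6 - 15)/7 = -8/7*(-9) = 72/7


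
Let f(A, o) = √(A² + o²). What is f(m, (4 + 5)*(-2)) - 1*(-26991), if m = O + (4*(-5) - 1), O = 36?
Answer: 26991 + 3*√61 ≈ 27014.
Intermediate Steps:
m = 15 (m = 36 + (4*(-5) - 1) = 36 + (-20 - 1) = 36 - 21 = 15)
f(m, (4 + 5)*(-2)) - 1*(-26991) = √(15² + ((4 + 5)*(-2))²) - 1*(-26991) = √(225 + (9*(-2))²) + 26991 = √(225 + (-18)²) + 26991 = √(225 + 324) + 26991 = √549 + 26991 = 3*√61 + 26991 = 26991 + 3*√61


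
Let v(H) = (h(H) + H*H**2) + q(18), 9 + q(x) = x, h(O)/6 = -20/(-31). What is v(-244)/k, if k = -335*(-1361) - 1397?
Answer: -450329905/14090678 ≈ -31.959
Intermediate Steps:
h(O) = 120/31 (h(O) = 6*(-20/(-31)) = 6*(-20*(-1/31)) = 6*(20/31) = 120/31)
q(x) = -9 + x
k = 454538 (k = 455935 - 1397 = 454538)
v(H) = 399/31 + H**3 (v(H) = (120/31 + H*H**2) + (-9 + 18) = (120/31 + H**3) + 9 = 399/31 + H**3)
v(-244)/k = (399/31 + (-244)**3)/454538 = (399/31 - 14526784)*(1/454538) = -450329905/31*1/454538 = -450329905/14090678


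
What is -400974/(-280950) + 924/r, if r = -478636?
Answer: 7985874736/5603032675 ≈ 1.4253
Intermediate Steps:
-400974/(-280950) + 924/r = -400974/(-280950) + 924/(-478636) = -400974*(-1/280950) + 924*(-1/478636) = 66829/46825 - 231/119659 = 7985874736/5603032675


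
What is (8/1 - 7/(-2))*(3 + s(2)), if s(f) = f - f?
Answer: 69/2 ≈ 34.500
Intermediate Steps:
s(f) = 0
(8/1 - 7/(-2))*(3 + s(2)) = (8/1 - 7/(-2))*(3 + 0) = (8*1 - 7*(-½))*3 = (8 + 7/2)*3 = (23/2)*3 = 69/2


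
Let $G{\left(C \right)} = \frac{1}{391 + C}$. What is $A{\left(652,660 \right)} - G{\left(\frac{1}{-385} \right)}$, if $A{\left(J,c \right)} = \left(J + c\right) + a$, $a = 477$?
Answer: $\frac{269304941}{150534} \approx 1789.0$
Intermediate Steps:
$A{\left(J,c \right)} = 477 + J + c$ ($A{\left(J,c \right)} = \left(J + c\right) + 477 = 477 + J + c$)
$A{\left(652,660 \right)} - G{\left(\frac{1}{-385} \right)} = \left(477 + 652 + 660\right) - \frac{1}{391 + \frac{1}{-385}} = 1789 - \frac{1}{391 - \frac{1}{385}} = 1789 - \frac{1}{\frac{150534}{385}} = 1789 - \frac{385}{150534} = \frac{269304941}{150534}$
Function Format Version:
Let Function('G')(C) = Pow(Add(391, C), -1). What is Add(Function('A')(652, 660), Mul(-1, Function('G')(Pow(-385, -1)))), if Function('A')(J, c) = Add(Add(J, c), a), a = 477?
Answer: Rational(269304941, 150534) ≈ 1789.0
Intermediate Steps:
Function('A')(J, c) = Add(477, J, c) (Function('A')(J, c) = Add(Add(J, c), 477) = Add(477, J, c))
Add(Function('A')(652, 660), Mul(-1, Function('G')(Pow(-385, -1)))) = Add(Add(477, 652, 660), Mul(-1, Pow(Add(391, Pow(-385, -1)), -1))) = Add(1789, Mul(-1, Pow(Add(391, Rational(-1, 385)), -1))) = Add(1789, Mul(-1, Pow(Rational(150534, 385), -1))) = Add(1789, Mul(-1, Rational(385, 150534))) = Add(1789, Rational(-385, 150534)) = Rational(269304941, 150534)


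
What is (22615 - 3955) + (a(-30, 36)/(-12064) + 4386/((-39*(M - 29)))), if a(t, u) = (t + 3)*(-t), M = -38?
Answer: 7542032543/404144 ≈ 18662.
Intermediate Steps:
a(t, u) = -t*(3 + t) (a(t, u) = (3 + t)*(-t) = -t*(3 + t))
(22615 - 3955) + (a(-30, 36)/(-12064) + 4386/((-39*(M - 29)))) = (22615 - 3955) + (-1*(-30)*(3 - 30)/(-12064) + 4386/((-39*(-38 - 29)))) = 18660 + (-1*(-30)*(-27)*(-1/12064) + 4386/((-39*(-67)))) = 18660 + (-810*(-1/12064) + 4386/2613) = 18660 + (405/6032 + 4386*(1/2613)) = 18660 + (405/6032 + 1462/871) = 18660 + 705503/404144 = 7542032543/404144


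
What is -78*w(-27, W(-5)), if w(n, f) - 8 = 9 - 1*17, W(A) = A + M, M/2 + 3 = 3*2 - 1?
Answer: 0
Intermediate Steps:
M = 4 (M = -6 + 2*(3*2 - 1) = -6 + 2*(6 - 1) = -6 + 2*5 = -6 + 10 = 4)
W(A) = 4 + A (W(A) = A + 4 = 4 + A)
w(n, f) = 0 (w(n, f) = 8 + (9 - 1*17) = 8 + (9 - 17) = 8 - 8 = 0)
-78*w(-27, W(-5)) = -78*0 = 0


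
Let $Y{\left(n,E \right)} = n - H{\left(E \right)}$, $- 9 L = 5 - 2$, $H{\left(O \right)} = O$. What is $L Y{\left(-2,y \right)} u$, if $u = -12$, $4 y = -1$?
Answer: $-7$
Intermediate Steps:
$y = - \frac{1}{4}$ ($y = \frac{1}{4} \left(-1\right) = - \frac{1}{4} \approx -0.25$)
$L = - \frac{1}{3}$ ($L = - \frac{5 - 2}{9} = \left(- \frac{1}{9}\right) 3 = - \frac{1}{3} \approx -0.33333$)
$Y{\left(n,E \right)} = n - E$
$L Y{\left(-2,y \right)} u = - \frac{-2 - - \frac{1}{4}}{3} \left(-12\right) = - \frac{-2 + \frac{1}{4}}{3} \left(-12\right) = \left(- \frac{1}{3}\right) \left(- \frac{7}{4}\right) \left(-12\right) = \frac{7}{12} \left(-12\right) = -7$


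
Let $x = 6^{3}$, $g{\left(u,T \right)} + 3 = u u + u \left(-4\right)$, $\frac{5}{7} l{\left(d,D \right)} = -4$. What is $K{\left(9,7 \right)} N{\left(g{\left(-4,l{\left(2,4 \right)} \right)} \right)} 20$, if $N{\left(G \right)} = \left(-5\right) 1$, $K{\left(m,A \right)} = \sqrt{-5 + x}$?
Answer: $- 100 \sqrt{211} \approx -1452.6$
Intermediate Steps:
$l{\left(d,D \right)} = - \frac{28}{5}$ ($l{\left(d,D \right)} = \frac{7}{5} \left(-4\right) = - \frac{28}{5}$)
$g{\left(u,T \right)} = -3 + u^{2} - 4 u$ ($g{\left(u,T \right)} = -3 + \left(u u + u \left(-4\right)\right) = -3 + \left(u^{2} - 4 u\right) = -3 + u^{2} - 4 u$)
$x = 216$
$K{\left(m,A \right)} = \sqrt{211}$ ($K{\left(m,A \right)} = \sqrt{-5 + 216} = \sqrt{211}$)
$N{\left(G \right)} = -5$
$K{\left(9,7 \right)} N{\left(g{\left(-4,l{\left(2,4 \right)} \right)} \right)} 20 = \sqrt{211} \left(-5\right) 20 = - 5 \sqrt{211} \cdot 20 = - 100 \sqrt{211}$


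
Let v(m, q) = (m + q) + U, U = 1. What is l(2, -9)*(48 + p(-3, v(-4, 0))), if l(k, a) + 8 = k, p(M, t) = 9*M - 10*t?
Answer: -306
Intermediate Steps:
v(m, q) = 1 + m + q (v(m, q) = (m + q) + 1 = 1 + m + q)
p(M, t) = -10*t + 9*M
l(k, a) = -8 + k
l(2, -9)*(48 + p(-3, v(-4, 0))) = (-8 + 2)*(48 + (-10*(1 - 4 + 0) + 9*(-3))) = -6*(48 + (-10*(-3) - 27)) = -6*(48 + (30 - 27)) = -6*(48 + 3) = -6*51 = -306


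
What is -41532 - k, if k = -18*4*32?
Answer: -39228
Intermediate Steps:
k = -2304 (k = -72*32 = -2304)
-41532 - k = -41532 - 1*(-2304) = -41532 + 2304 = -39228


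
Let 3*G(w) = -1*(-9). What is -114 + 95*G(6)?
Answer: 171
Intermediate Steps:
G(w) = 3 (G(w) = (-1*(-9))/3 = (⅓)*9 = 3)
-114 + 95*G(6) = -114 + 95*3 = -114 + 285 = 171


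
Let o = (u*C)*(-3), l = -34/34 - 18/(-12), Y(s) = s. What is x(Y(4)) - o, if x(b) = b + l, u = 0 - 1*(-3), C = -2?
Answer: -27/2 ≈ -13.500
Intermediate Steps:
u = 3 (u = 0 + 3 = 3)
l = ½ (l = -34*1/34 - 18*(-1/12) = -1 + 3/2 = ½ ≈ 0.50000)
x(b) = ½ + b (x(b) = b + ½ = ½ + b)
o = 18 (o = (3*(-2))*(-3) = -6*(-3) = 18)
x(Y(4)) - o = (½ + 4) - 1*18 = 9/2 - 18 = -27/2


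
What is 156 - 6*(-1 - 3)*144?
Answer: 3612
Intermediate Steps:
156 - 6*(-1 - 3)*144 = 156 - 6*(-4)*144 = 156 + 24*144 = 156 + 3456 = 3612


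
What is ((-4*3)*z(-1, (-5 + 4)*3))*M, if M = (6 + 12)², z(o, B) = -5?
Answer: 19440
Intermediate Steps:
M = 324 (M = 18² = 324)
((-4*3)*z(-1, (-5 + 4)*3))*M = (-4*3*(-5))*324 = -12*(-5)*324 = 60*324 = 19440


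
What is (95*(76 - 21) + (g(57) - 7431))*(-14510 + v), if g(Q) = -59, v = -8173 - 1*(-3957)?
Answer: 42414390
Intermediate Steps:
v = -4216 (v = -8173 + 3957 = -4216)
(95*(76 - 21) + (g(57) - 7431))*(-14510 + v) = (95*(76 - 21) + (-59 - 7431))*(-14510 - 4216) = (95*55 - 7490)*(-18726) = (5225 - 7490)*(-18726) = -2265*(-18726) = 42414390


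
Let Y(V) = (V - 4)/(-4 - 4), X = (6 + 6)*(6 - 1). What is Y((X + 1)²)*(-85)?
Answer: 315945/8 ≈ 39493.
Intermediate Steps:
X = 60 (X = 12*5 = 60)
Y(V) = ½ - V/8 (Y(V) = (-4 + V)/(-8) = (-4 + V)*(-⅛) = ½ - V/8)
Y((X + 1)²)*(-85) = (½ - (60 + 1)²/8)*(-85) = (½ - ⅛*61²)*(-85) = (½ - ⅛*3721)*(-85) = (½ - 3721/8)*(-85) = -3717/8*(-85) = 315945/8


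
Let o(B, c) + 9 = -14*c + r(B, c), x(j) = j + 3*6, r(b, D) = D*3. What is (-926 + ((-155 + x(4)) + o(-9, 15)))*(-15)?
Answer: 18495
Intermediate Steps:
r(b, D) = 3*D
x(j) = 18 + j (x(j) = j + 18 = 18 + j)
o(B, c) = -9 - 11*c (o(B, c) = -9 + (-14*c + 3*c) = -9 - 11*c)
(-926 + ((-155 + x(4)) + o(-9, 15)))*(-15) = (-926 + ((-155 + (18 + 4)) + (-9 - 11*15)))*(-15) = (-926 + ((-155 + 22) + (-9 - 165)))*(-15) = (-926 + (-133 - 174))*(-15) = (-926 - 307)*(-15) = -1233*(-15) = 18495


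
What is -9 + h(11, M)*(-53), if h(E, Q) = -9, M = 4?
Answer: 468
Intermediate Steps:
-9 + h(11, M)*(-53) = -9 - 9*(-53) = -9 + 477 = 468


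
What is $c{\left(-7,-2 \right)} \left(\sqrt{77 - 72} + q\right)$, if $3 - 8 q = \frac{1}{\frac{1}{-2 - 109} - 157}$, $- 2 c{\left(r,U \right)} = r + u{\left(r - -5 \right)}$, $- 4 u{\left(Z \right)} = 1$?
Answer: $\frac{1519455}{1115392} + \frac{29 \sqrt{5}}{8} \approx 9.468$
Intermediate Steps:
$u{\left(Z \right)} = - \frac{1}{4}$ ($u{\left(Z \right)} = \left(- \frac{1}{4}\right) 1 = - \frac{1}{4}$)
$c{\left(r,U \right)} = \frac{1}{8} - \frac{r}{2}$ ($c{\left(r,U \right)} = - \frac{r - \frac{1}{4}}{2} = - \frac{- \frac{1}{4} + r}{2} = \frac{1}{8} - \frac{r}{2}$)
$q = \frac{52395}{139424}$ ($q = \frac{3}{8} - \frac{1}{8 \left(\frac{1}{-2 - 109} - 157\right)} = \frac{3}{8} - \frac{1}{8 \left(\frac{1}{-111} - 157\right)} = \frac{3}{8} - \frac{1}{8 \left(- \frac{1}{111} - 157\right)} = \frac{3}{8} - \frac{1}{8 \left(- \frac{17428}{111}\right)} = \frac{3}{8} - - \frac{111}{139424} = \frac{3}{8} + \frac{111}{139424} = \frac{52395}{139424} \approx 0.3758$)
$c{\left(-7,-2 \right)} \left(\sqrt{77 - 72} + q\right) = \left(\frac{1}{8} - - \frac{7}{2}\right) \left(\sqrt{77 - 72} + \frac{52395}{139424}\right) = \left(\frac{1}{8} + \frac{7}{2}\right) \left(\sqrt{5} + \frac{52395}{139424}\right) = \frac{29 \left(\frac{52395}{139424} + \sqrt{5}\right)}{8} = \frac{1519455}{1115392} + \frac{29 \sqrt{5}}{8}$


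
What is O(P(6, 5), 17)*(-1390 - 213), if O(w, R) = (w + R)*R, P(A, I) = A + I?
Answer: -763028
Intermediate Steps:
O(w, R) = R*(R + w) (O(w, R) = (R + w)*R = R*(R + w))
O(P(6, 5), 17)*(-1390 - 213) = (17*(17 + (6 + 5)))*(-1390 - 213) = (17*(17 + 11))*(-1603) = (17*28)*(-1603) = 476*(-1603) = -763028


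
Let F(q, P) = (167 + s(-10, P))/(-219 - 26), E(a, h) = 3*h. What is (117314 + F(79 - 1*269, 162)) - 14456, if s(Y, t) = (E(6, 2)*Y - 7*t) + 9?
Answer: 25201228/245 ≈ 1.0286e+5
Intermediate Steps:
s(Y, t) = 9 - 7*t + 6*Y (s(Y, t) = ((3*2)*Y - 7*t) + 9 = (6*Y - 7*t) + 9 = (-7*t + 6*Y) + 9 = 9 - 7*t + 6*Y)
F(q, P) = -116/245 + P/35 (F(q, P) = (167 + (9 - 7*P + 6*(-10)))/(-219 - 26) = (167 + (9 - 7*P - 60))/(-245) = (167 + (-51 - 7*P))*(-1/245) = (116 - 7*P)*(-1/245) = -116/245 + P/35)
(117314 + F(79 - 1*269, 162)) - 14456 = (117314 + (-116/245 + (1/35)*162)) - 14456 = (117314 + (-116/245 + 162/35)) - 14456 = (117314 + 1018/245) - 14456 = 28742948/245 - 14456 = 25201228/245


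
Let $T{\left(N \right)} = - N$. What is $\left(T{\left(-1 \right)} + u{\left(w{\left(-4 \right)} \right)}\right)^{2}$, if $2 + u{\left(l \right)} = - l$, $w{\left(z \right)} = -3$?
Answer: $4$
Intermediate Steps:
$u{\left(l \right)} = -2 - l$
$\left(T{\left(-1 \right)} + u{\left(w{\left(-4 \right)} \right)}\right)^{2} = \left(\left(-1\right) \left(-1\right) - -1\right)^{2} = \left(1 + \left(-2 + 3\right)\right)^{2} = \left(1 + 1\right)^{2} = 2^{2} = 4$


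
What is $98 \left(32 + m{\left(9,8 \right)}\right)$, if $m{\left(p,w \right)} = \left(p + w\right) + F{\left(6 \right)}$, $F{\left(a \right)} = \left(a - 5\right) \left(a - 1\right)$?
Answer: $5292$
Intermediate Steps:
$F{\left(a \right)} = \left(-1 + a\right) \left(-5 + a\right)$ ($F{\left(a \right)} = \left(-5 + a\right) \left(-1 + a\right) = \left(-1 + a\right) \left(-5 + a\right)$)
$m{\left(p,w \right)} = 5 + p + w$ ($m{\left(p,w \right)} = \left(p + w\right) + \left(5 + 6^{2} - 36\right) = \left(p + w\right) + \left(5 + 36 - 36\right) = \left(p + w\right) + 5 = 5 + p + w$)
$98 \left(32 + m{\left(9,8 \right)}\right) = 98 \left(32 + \left(5 + 9 + 8\right)\right) = 98 \left(32 + 22\right) = 98 \cdot 54 = 5292$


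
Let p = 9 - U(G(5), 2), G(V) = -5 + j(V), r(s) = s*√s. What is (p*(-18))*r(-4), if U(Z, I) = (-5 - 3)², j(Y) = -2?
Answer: -7920*I ≈ -7920.0*I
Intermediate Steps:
r(s) = s^(3/2)
G(V) = -7 (G(V) = -5 - 2 = -7)
U(Z, I) = 64 (U(Z, I) = (-8)² = 64)
p = -55 (p = 9 - 1*64 = 9 - 64 = -55)
(p*(-18))*r(-4) = (-55*(-18))*(-4)^(3/2) = 990*(-8*I) = -7920*I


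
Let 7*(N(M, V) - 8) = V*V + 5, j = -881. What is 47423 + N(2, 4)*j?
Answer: 37732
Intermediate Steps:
N(M, V) = 61/7 + V²/7 (N(M, V) = 8 + (V*V + 5)/7 = 8 + (V² + 5)/7 = 8 + (5 + V²)/7 = 8 + (5/7 + V²/7) = 61/7 + V²/7)
47423 + N(2, 4)*j = 47423 + (61/7 + (⅐)*4²)*(-881) = 47423 + (61/7 + (⅐)*16)*(-881) = 47423 + (61/7 + 16/7)*(-881) = 47423 + 11*(-881) = 47423 - 9691 = 37732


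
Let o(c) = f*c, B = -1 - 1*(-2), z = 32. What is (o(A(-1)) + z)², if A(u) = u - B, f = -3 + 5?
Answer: 784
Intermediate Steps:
f = 2
B = 1 (B = -1 + 2 = 1)
A(u) = -1 + u (A(u) = u - 1*1 = u - 1 = -1 + u)
o(c) = 2*c
(o(A(-1)) + z)² = (2*(-1 - 1) + 32)² = (2*(-2) + 32)² = (-4 + 32)² = 28² = 784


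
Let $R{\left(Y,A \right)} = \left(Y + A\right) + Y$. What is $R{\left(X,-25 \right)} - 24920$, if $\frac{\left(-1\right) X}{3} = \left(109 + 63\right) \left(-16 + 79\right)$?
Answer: $-89961$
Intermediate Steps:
$X = -32508$ ($X = - 3 \left(109 + 63\right) \left(-16 + 79\right) = - 3 \cdot 172 \cdot 63 = \left(-3\right) 10836 = -32508$)
$R{\left(Y,A \right)} = A + 2 Y$ ($R{\left(Y,A \right)} = \left(A + Y\right) + Y = A + 2 Y$)
$R{\left(X,-25 \right)} - 24920 = \left(-25 + 2 \left(-32508\right)\right) - 24920 = \left(-25 - 65016\right) - 24920 = -65041 - 24920 = -89961$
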